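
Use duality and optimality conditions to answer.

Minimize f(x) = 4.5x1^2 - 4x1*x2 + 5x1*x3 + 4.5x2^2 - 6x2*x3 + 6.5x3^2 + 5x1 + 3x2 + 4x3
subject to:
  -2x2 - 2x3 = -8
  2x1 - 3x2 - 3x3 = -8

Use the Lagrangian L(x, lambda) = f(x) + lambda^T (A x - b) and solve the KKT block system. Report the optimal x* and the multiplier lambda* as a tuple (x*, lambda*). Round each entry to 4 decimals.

Form the Lagrangian:
  L(x, lambda) = (1/2) x^T Q x + c^T x + lambda^T (A x - b)
Stationarity (grad_x L = 0): Q x + c + A^T lambda = 0.
Primal feasibility: A x = b.

This gives the KKT block system:
  [ Q   A^T ] [ x     ]   [-c ]
  [ A    0  ] [ lambda ] = [ b ]

Solving the linear system:
  x*      = (2, 2.7941, 1.2059)
  lambda* = (19.8456, -8.9265)
  f(x*)   = 55.2794

x* = (2, 2.7941, 1.2059), lambda* = (19.8456, -8.9265)


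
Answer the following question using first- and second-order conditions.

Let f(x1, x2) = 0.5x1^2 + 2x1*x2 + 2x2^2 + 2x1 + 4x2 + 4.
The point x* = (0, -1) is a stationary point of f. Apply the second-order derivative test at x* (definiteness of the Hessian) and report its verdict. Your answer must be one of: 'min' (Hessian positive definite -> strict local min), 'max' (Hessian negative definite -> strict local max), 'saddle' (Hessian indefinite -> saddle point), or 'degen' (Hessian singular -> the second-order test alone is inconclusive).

Compute the Hessian H = grad^2 f:
  H = [[1, 2], [2, 4]]
Verify stationarity: grad f(x*) = H x* + g = (0, 0).
Eigenvalues of H: 0, 5.
H has a zero eigenvalue (singular; positive semidefinite but not definite), so H is neither positive definite, negative definite, nor indefinite. The second-order test alone is inconclusive -> degen.
(Indeed, f is constant along the null direction of H through x*, so x* is not a strict local extremum.)

degen


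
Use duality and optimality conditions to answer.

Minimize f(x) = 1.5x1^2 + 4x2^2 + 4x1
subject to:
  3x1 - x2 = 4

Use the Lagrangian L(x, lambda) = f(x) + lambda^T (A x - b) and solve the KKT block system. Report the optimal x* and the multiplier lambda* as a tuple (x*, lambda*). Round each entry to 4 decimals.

Form the Lagrangian:
  L(x, lambda) = (1/2) x^T Q x + c^T x + lambda^T (A x - b)
Stationarity (grad_x L = 0): Q x + c + A^T lambda = 0.
Primal feasibility: A x = b.

This gives the KKT block system:
  [ Q   A^T ] [ x     ]   [-c ]
  [ A    0  ] [ lambda ] = [ b ]

Solving the linear system:
  x*      = (1.2267, -0.32)
  lambda* = (-2.56)
  f(x*)   = 7.5733

x* = (1.2267, -0.32), lambda* = (-2.56)


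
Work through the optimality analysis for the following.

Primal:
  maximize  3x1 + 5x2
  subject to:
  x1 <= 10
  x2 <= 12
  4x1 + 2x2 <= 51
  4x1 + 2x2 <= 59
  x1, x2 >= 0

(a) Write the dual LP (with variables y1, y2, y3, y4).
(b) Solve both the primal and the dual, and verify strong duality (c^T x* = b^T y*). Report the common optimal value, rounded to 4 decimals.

The standard primal-dual pair for 'max c^T x s.t. A x <= b, x >= 0' is:
  Dual:  min b^T y  s.t.  A^T y >= c,  y >= 0.

So the dual LP is:
  minimize  10y1 + 12y2 + 51y3 + 59y4
  subject to:
    y1 + 4y3 + 4y4 >= 3
    y2 + 2y3 + 2y4 >= 5
    y1, y2, y3, y4 >= 0

Solving the primal: x* = (6.75, 12).
  primal value c^T x* = 80.25.
Solving the dual: y* = (0, 3.5, 0.75, 0).
  dual value b^T y* = 80.25.
Strong duality: c^T x* = b^T y*. Confirmed.

80.25


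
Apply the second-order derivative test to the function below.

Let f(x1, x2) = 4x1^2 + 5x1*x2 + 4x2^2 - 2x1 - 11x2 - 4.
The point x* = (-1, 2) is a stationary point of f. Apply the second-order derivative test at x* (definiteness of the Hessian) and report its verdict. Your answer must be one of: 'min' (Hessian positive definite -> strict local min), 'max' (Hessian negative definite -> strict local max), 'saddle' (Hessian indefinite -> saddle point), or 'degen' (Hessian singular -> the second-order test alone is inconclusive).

Compute the Hessian H = grad^2 f:
  H = [[8, 5], [5, 8]]
Verify stationarity: grad f(x*) = H x* + g = (0, 0).
Eigenvalues of H: 3, 13.
Both eigenvalues > 0, so H is positive definite -> x* is a strict local min.

min


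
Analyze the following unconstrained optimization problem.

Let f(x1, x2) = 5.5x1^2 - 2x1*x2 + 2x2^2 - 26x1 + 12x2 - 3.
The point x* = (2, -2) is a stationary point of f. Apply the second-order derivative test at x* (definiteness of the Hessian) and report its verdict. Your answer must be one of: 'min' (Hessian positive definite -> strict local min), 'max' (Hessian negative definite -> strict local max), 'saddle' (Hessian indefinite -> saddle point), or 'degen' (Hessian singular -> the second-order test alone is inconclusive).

Compute the Hessian H = grad^2 f:
  H = [[11, -2], [-2, 4]]
Verify stationarity: grad f(x*) = H x* + g = (0, 0).
Eigenvalues of H: 3.4689, 11.5311.
Both eigenvalues > 0, so H is positive definite -> x* is a strict local min.

min


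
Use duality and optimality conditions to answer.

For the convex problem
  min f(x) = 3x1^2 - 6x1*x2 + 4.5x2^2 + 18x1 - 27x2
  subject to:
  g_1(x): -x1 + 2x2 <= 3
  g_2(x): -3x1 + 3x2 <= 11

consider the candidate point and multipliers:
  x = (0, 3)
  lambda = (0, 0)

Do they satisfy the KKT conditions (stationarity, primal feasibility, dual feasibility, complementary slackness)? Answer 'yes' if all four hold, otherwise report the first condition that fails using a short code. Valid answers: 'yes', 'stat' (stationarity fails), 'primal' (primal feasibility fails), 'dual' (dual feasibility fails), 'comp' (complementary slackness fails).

Gradient of f: grad f(x) = Q x + c = (0, 0)
Constraint values g_i(x) = a_i^T x - b_i:
  g_1((0, 3)) = 3
  g_2((0, 3)) = -2
Stationarity residual: grad f(x) + sum_i lambda_i a_i = (0, 0)
  -> stationarity OK
Primal feasibility (all g_i <= 0): FAILS
Dual feasibility (all lambda_i >= 0): OK
Complementary slackness (lambda_i * g_i(x) = 0 for all i): OK

Verdict: the first failing condition is primal_feasibility -> primal.

primal


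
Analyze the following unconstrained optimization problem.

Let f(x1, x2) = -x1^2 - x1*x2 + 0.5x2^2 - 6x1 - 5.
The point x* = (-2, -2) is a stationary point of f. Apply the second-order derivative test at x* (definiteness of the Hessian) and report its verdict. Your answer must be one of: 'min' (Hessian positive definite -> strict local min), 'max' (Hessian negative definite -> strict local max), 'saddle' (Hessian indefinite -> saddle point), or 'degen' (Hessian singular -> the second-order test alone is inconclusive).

Compute the Hessian H = grad^2 f:
  H = [[-2, -1], [-1, 1]]
Verify stationarity: grad f(x*) = H x* + g = (0, 0).
Eigenvalues of H: -2.3028, 1.3028.
Eigenvalues have mixed signs, so H is indefinite -> x* is a saddle point.

saddle


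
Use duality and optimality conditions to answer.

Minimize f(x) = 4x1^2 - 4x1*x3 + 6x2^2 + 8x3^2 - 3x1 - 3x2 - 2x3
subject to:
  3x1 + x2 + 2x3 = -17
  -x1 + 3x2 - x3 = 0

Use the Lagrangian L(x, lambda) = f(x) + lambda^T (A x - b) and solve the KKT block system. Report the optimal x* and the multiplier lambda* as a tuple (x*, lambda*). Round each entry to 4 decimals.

Form the Lagrangian:
  L(x, lambda) = (1/2) x^T Q x + c^T x + lambda^T (A x - b)
Stationarity (grad_x L = 0): Q x + c + A^T lambda = 0.
Primal feasibility: A x = b.

This gives the KKT block system:
  [ Q   A^T ] [ x     ]   [-c ]
  [ A    0  ] [ lambda ] = [ b ]

Solving the linear system:
  x*      = (-3.8245, -1.8822, -1.8222)
  lambda* = (10.4509, 5.0452)
  f(x*)   = 99.2145

x* = (-3.8245, -1.8822, -1.8222), lambda* = (10.4509, 5.0452)


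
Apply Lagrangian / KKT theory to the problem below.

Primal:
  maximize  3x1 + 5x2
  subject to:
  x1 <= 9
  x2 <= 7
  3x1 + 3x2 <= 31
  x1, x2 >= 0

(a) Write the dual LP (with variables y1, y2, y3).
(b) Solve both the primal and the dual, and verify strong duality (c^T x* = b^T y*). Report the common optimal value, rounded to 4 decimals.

The standard primal-dual pair for 'max c^T x s.t. A x <= b, x >= 0' is:
  Dual:  min b^T y  s.t.  A^T y >= c,  y >= 0.

So the dual LP is:
  minimize  9y1 + 7y2 + 31y3
  subject to:
    y1 + 3y3 >= 3
    y2 + 3y3 >= 5
    y1, y2, y3 >= 0

Solving the primal: x* = (3.3333, 7).
  primal value c^T x* = 45.
Solving the dual: y* = (0, 2, 1).
  dual value b^T y* = 45.
Strong duality: c^T x* = b^T y*. Confirmed.

45


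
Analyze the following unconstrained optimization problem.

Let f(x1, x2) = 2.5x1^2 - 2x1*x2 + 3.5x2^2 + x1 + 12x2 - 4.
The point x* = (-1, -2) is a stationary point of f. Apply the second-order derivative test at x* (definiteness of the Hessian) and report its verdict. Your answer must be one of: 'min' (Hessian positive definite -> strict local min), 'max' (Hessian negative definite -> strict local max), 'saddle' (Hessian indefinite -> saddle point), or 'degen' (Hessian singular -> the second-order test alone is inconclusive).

Compute the Hessian H = grad^2 f:
  H = [[5, -2], [-2, 7]]
Verify stationarity: grad f(x*) = H x* + g = (0, 0).
Eigenvalues of H: 3.7639, 8.2361.
Both eigenvalues > 0, so H is positive definite -> x* is a strict local min.

min


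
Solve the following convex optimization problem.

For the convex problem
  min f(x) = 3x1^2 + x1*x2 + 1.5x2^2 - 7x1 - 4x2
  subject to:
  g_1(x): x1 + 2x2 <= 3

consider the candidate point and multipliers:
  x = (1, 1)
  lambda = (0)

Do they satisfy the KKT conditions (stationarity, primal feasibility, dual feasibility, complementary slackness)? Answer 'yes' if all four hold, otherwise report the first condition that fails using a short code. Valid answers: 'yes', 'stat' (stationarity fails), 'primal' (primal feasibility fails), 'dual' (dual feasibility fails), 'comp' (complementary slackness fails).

Gradient of f: grad f(x) = Q x + c = (0, 0)
Constraint values g_i(x) = a_i^T x - b_i:
  g_1((1, 1)) = 0
Stationarity residual: grad f(x) + sum_i lambda_i a_i = (0, 0)
  -> stationarity OK
Primal feasibility (all g_i <= 0): OK
Dual feasibility (all lambda_i >= 0): OK
Complementary slackness (lambda_i * g_i(x) = 0 for all i): OK

Verdict: yes, KKT holds.

yes


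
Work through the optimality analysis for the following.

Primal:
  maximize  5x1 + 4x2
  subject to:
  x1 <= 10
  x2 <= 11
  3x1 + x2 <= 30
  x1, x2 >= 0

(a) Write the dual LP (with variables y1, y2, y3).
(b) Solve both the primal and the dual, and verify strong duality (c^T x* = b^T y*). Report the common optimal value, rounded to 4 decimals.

The standard primal-dual pair for 'max c^T x s.t. A x <= b, x >= 0' is:
  Dual:  min b^T y  s.t.  A^T y >= c,  y >= 0.

So the dual LP is:
  minimize  10y1 + 11y2 + 30y3
  subject to:
    y1 + 3y3 >= 5
    y2 + y3 >= 4
    y1, y2, y3 >= 0

Solving the primal: x* = (6.3333, 11).
  primal value c^T x* = 75.6667.
Solving the dual: y* = (0, 2.3333, 1.6667).
  dual value b^T y* = 75.6667.
Strong duality: c^T x* = b^T y*. Confirmed.

75.6667


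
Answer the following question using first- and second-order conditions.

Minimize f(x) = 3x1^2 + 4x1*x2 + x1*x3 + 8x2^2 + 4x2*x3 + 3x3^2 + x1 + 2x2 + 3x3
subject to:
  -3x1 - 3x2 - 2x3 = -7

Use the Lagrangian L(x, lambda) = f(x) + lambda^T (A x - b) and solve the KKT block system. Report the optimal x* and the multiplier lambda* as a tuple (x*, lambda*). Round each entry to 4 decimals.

Form the Lagrangian:
  L(x, lambda) = (1/2) x^T Q x + c^T x + lambda^T (A x - b)
Stationarity (grad_x L = 0): Q x + c + A^T lambda = 0.
Primal feasibility: A x = b.

This gives the KKT block system:
  [ Q   A^T ] [ x     ]   [-c ]
  [ A    0  ] [ lambda ] = [ b ]

Solving the linear system:
  x*      = (1.8609, 0.0795, 0.5894)
  lambda* = (4.3576)
  f(x*)   = 17.1457

x* = (1.8609, 0.0795, 0.5894), lambda* = (4.3576)


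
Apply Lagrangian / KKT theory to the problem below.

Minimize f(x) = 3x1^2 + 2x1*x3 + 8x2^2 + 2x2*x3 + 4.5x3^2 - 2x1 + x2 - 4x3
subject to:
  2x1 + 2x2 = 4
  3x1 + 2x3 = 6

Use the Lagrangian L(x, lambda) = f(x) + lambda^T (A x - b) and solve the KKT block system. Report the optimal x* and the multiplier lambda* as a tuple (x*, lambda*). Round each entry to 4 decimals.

Form the Lagrangian:
  L(x, lambda) = (1/2) x^T Q x + c^T x + lambda^T (A x - b)
Stationarity (grad_x L = 0): Q x + c + A^T lambda = 0.
Primal feasibility: A x = b.

This gives the KKT block system:
  [ Q   A^T ] [ x     ]   [-c ]
  [ A    0  ] [ lambda ] = [ b ]

Solving the linear system:
  x*      = (1.787, 0.213, 0.3195)
  lambda* = (-2.5237, -1.4379)
  f(x*)   = 7.0414

x* = (1.787, 0.213, 0.3195), lambda* = (-2.5237, -1.4379)


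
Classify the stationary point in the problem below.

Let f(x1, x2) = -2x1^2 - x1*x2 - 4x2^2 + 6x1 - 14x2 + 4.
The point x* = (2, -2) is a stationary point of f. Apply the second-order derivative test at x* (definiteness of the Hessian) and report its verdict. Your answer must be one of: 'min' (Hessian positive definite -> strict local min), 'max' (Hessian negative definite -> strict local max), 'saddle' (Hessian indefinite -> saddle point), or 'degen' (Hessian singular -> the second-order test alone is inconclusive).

Compute the Hessian H = grad^2 f:
  H = [[-4, -1], [-1, -8]]
Verify stationarity: grad f(x*) = H x* + g = (0, 0).
Eigenvalues of H: -8.2361, -3.7639.
Both eigenvalues < 0, so H is negative definite -> x* is a strict local max.

max


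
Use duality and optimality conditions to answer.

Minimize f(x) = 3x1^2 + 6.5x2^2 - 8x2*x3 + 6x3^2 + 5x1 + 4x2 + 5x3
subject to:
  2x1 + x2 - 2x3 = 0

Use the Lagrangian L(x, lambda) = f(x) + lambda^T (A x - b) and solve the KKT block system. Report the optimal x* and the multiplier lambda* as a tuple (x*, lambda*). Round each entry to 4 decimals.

Form the Lagrangian:
  L(x, lambda) = (1/2) x^T Q x + c^T x + lambda^T (A x - b)
Stationarity (grad_x L = 0): Q x + c + A^T lambda = 0.
Primal feasibility: A x = b.

This gives the KKT block system:
  [ Q   A^T ] [ x     ]   [-c ]
  [ A    0  ] [ lambda ] = [ b ]

Solving the linear system:
  x*      = (-0.6643, -0.9786, -1.1536)
  lambda* = (-0.5071)
  f(x*)   = -6.5018

x* = (-0.6643, -0.9786, -1.1536), lambda* = (-0.5071)


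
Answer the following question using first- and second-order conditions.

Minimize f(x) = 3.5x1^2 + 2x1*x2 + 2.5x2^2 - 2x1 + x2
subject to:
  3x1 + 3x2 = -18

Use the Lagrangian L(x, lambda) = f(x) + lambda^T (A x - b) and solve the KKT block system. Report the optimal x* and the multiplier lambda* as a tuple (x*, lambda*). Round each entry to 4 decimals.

Form the Lagrangian:
  L(x, lambda) = (1/2) x^T Q x + c^T x + lambda^T (A x - b)
Stationarity (grad_x L = 0): Q x + c + A^T lambda = 0.
Primal feasibility: A x = b.

This gives the KKT block system:
  [ Q   A^T ] [ x     ]   [-c ]
  [ A    0  ] [ lambda ] = [ b ]

Solving the linear system:
  x*      = (-1.875, -4.125)
  lambda* = (7.7917)
  f(x*)   = 69.9375

x* = (-1.875, -4.125), lambda* = (7.7917)


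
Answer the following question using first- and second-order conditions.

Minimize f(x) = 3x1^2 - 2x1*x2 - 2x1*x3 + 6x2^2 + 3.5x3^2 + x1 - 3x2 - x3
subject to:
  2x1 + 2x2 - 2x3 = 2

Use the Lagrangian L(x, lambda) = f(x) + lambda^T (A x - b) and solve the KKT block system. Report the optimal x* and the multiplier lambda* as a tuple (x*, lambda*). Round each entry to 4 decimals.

Form the Lagrangian:
  L(x, lambda) = (1/2) x^T Q x + c^T x + lambda^T (A x - b)
Stationarity (grad_x L = 0): Q x + c + A^T lambda = 0.
Primal feasibility: A x = b.

This gives the KKT block system:
  [ Q   A^T ] [ x     ]   [-c ]
  [ A    0  ] [ lambda ] = [ b ]

Solving the linear system:
  x*      = (0.3827, 0.5185, -0.0988)
  lambda* = (-1.2284)
  f(x*)   = 0.6914

x* = (0.3827, 0.5185, -0.0988), lambda* = (-1.2284)


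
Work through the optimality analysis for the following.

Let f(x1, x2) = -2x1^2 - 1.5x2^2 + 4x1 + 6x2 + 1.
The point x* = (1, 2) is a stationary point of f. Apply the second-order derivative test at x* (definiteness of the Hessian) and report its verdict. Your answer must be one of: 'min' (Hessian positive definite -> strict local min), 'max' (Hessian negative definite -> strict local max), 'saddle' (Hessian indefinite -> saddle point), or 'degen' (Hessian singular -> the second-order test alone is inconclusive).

Compute the Hessian H = grad^2 f:
  H = [[-4, 0], [0, -3]]
Verify stationarity: grad f(x*) = H x* + g = (0, 0).
Eigenvalues of H: -4, -3.
Both eigenvalues < 0, so H is negative definite -> x* is a strict local max.

max


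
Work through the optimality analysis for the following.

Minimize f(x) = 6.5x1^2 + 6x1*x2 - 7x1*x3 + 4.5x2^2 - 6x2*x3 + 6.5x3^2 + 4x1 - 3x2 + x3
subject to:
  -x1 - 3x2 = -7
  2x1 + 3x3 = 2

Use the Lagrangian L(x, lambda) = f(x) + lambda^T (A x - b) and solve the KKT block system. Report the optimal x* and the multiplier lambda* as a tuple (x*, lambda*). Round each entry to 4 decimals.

Form the Lagrangian:
  L(x, lambda) = (1/2) x^T Q x + c^T x + lambda^T (A x - b)
Stationarity (grad_x L = 0): Q x + c + A^T lambda = 0.
Primal feasibility: A x = b.

This gives the KKT block system:
  [ Q   A^T ] [ x     ]   [-c ]
  [ A    0  ] [ lambda ] = [ b ]

Solving the linear system:
  x*      = (-0.5149, 2.505, 1.0099)
  lambda* = (3.4653, -0.901)
  f(x*)   = 8.7475

x* = (-0.5149, 2.505, 1.0099), lambda* = (3.4653, -0.901)


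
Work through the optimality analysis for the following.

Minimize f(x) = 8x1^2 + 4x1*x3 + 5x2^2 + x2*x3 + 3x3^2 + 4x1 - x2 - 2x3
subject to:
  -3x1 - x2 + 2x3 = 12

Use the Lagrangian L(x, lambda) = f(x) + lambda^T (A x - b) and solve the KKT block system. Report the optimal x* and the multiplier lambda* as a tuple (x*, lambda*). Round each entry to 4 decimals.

Form the Lagrangian:
  L(x, lambda) = (1/2) x^T Q x + c^T x + lambda^T (A x - b)
Stationarity (grad_x L = 0): Q x + c + A^T lambda = 0.
Primal feasibility: A x = b.

This gives the KKT block system:
  [ Q   A^T ] [ x     ]   [-c ]
  [ A    0  ] [ lambda ] = [ b ]

Solving the linear system:
  x*      = (-1.7845, -0.6179, 3.0143)
  lambda* = (-4.1649)
  f(x*)   = 18.7152

x* = (-1.7845, -0.6179, 3.0143), lambda* = (-4.1649)


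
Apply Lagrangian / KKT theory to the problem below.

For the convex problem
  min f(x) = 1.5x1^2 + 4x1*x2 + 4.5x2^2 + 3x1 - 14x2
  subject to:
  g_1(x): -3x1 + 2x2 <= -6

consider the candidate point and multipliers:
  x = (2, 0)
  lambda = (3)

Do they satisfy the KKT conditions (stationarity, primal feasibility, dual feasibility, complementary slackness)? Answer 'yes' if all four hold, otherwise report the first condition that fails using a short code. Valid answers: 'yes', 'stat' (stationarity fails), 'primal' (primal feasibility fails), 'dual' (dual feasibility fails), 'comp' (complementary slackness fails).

Gradient of f: grad f(x) = Q x + c = (9, -6)
Constraint values g_i(x) = a_i^T x - b_i:
  g_1((2, 0)) = 0
Stationarity residual: grad f(x) + sum_i lambda_i a_i = (0, 0)
  -> stationarity OK
Primal feasibility (all g_i <= 0): OK
Dual feasibility (all lambda_i >= 0): OK
Complementary slackness (lambda_i * g_i(x) = 0 for all i): OK

Verdict: yes, KKT holds.

yes


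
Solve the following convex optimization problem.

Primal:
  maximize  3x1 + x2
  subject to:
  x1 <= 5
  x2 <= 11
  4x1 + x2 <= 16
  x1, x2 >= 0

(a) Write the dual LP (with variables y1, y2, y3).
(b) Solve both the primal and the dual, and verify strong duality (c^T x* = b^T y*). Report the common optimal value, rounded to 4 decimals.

The standard primal-dual pair for 'max c^T x s.t. A x <= b, x >= 0' is:
  Dual:  min b^T y  s.t.  A^T y >= c,  y >= 0.

So the dual LP is:
  minimize  5y1 + 11y2 + 16y3
  subject to:
    y1 + 4y3 >= 3
    y2 + y3 >= 1
    y1, y2, y3 >= 0

Solving the primal: x* = (1.25, 11).
  primal value c^T x* = 14.75.
Solving the dual: y* = (0, 0.25, 0.75).
  dual value b^T y* = 14.75.
Strong duality: c^T x* = b^T y*. Confirmed.

14.75


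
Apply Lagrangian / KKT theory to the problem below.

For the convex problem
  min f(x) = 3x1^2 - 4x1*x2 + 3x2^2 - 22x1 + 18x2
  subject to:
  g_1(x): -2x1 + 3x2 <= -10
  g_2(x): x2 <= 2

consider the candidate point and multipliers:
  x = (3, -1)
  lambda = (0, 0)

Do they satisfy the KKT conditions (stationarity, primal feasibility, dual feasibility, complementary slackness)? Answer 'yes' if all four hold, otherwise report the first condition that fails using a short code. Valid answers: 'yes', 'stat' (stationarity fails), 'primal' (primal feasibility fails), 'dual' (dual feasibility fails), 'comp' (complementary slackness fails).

Gradient of f: grad f(x) = Q x + c = (0, 0)
Constraint values g_i(x) = a_i^T x - b_i:
  g_1((3, -1)) = 1
  g_2((3, -1)) = -3
Stationarity residual: grad f(x) + sum_i lambda_i a_i = (0, 0)
  -> stationarity OK
Primal feasibility (all g_i <= 0): FAILS
Dual feasibility (all lambda_i >= 0): OK
Complementary slackness (lambda_i * g_i(x) = 0 for all i): OK

Verdict: the first failing condition is primal_feasibility -> primal.

primal


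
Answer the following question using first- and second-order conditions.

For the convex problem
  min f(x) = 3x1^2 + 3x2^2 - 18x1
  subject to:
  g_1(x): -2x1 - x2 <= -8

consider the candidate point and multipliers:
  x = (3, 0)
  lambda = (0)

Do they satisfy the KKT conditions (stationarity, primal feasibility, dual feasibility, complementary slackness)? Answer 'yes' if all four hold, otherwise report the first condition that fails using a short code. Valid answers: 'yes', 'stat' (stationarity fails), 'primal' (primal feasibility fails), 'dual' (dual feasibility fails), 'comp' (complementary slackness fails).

Gradient of f: grad f(x) = Q x + c = (0, 0)
Constraint values g_i(x) = a_i^T x - b_i:
  g_1((3, 0)) = 2
Stationarity residual: grad f(x) + sum_i lambda_i a_i = (0, 0)
  -> stationarity OK
Primal feasibility (all g_i <= 0): FAILS
Dual feasibility (all lambda_i >= 0): OK
Complementary slackness (lambda_i * g_i(x) = 0 for all i): OK

Verdict: the first failing condition is primal_feasibility -> primal.

primal


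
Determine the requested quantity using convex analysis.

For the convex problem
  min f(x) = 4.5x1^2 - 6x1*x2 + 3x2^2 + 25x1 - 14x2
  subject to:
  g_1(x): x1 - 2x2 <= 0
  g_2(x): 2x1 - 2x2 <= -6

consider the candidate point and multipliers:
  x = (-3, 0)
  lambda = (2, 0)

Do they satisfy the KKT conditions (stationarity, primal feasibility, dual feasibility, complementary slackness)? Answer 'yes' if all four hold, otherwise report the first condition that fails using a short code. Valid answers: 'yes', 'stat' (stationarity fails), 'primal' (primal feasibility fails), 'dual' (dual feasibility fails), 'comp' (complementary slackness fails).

Gradient of f: grad f(x) = Q x + c = (-2, 4)
Constraint values g_i(x) = a_i^T x - b_i:
  g_1((-3, 0)) = -3
  g_2((-3, 0)) = 0
Stationarity residual: grad f(x) + sum_i lambda_i a_i = (0, 0)
  -> stationarity OK
Primal feasibility (all g_i <= 0): OK
Dual feasibility (all lambda_i >= 0): OK
Complementary slackness (lambda_i * g_i(x) = 0 for all i): FAILS

Verdict: the first failing condition is complementary_slackness -> comp.

comp


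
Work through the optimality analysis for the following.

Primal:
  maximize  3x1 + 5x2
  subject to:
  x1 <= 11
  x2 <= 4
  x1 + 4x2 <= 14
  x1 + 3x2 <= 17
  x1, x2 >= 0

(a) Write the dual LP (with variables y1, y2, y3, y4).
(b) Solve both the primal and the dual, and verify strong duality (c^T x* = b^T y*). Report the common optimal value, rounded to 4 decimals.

The standard primal-dual pair for 'max c^T x s.t. A x <= b, x >= 0' is:
  Dual:  min b^T y  s.t.  A^T y >= c,  y >= 0.

So the dual LP is:
  minimize  11y1 + 4y2 + 14y3 + 17y4
  subject to:
    y1 + y3 + y4 >= 3
    y2 + 4y3 + 3y4 >= 5
    y1, y2, y3, y4 >= 0

Solving the primal: x* = (11, 0.75).
  primal value c^T x* = 36.75.
Solving the dual: y* = (1.75, 0, 1.25, 0).
  dual value b^T y* = 36.75.
Strong duality: c^T x* = b^T y*. Confirmed.

36.75


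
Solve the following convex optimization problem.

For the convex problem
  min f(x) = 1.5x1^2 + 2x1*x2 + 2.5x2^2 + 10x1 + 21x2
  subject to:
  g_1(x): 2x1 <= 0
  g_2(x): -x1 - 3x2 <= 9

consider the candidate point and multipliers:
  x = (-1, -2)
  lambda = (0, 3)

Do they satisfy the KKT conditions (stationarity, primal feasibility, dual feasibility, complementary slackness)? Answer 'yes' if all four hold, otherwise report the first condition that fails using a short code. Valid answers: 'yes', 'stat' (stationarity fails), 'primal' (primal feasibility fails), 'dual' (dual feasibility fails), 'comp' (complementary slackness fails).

Gradient of f: grad f(x) = Q x + c = (3, 9)
Constraint values g_i(x) = a_i^T x - b_i:
  g_1((-1, -2)) = -2
  g_2((-1, -2)) = -2
Stationarity residual: grad f(x) + sum_i lambda_i a_i = (0, 0)
  -> stationarity OK
Primal feasibility (all g_i <= 0): OK
Dual feasibility (all lambda_i >= 0): OK
Complementary slackness (lambda_i * g_i(x) = 0 for all i): FAILS

Verdict: the first failing condition is complementary_slackness -> comp.

comp


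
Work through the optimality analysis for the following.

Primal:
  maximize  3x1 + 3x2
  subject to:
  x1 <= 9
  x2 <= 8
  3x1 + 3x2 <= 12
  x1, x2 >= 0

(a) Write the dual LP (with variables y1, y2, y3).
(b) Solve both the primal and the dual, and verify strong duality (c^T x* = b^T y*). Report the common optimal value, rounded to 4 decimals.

The standard primal-dual pair for 'max c^T x s.t. A x <= b, x >= 0' is:
  Dual:  min b^T y  s.t.  A^T y >= c,  y >= 0.

So the dual LP is:
  minimize  9y1 + 8y2 + 12y3
  subject to:
    y1 + 3y3 >= 3
    y2 + 3y3 >= 3
    y1, y2, y3 >= 0

Solving the primal: x* = (4, 0).
  primal value c^T x* = 12.
Solving the dual: y* = (0, 0, 1).
  dual value b^T y* = 12.
Strong duality: c^T x* = b^T y*. Confirmed.

12


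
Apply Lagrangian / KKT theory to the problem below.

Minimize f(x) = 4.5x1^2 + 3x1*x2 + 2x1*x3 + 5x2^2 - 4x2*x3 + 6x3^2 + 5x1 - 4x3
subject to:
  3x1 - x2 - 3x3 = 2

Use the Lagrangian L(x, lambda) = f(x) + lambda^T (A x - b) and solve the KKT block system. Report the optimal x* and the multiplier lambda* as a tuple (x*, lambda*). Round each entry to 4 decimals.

Form the Lagrangian:
  L(x, lambda) = (1/2) x^T Q x + c^T x + lambda^T (A x - b)
Stationarity (grad_x L = 0): Q x + c + A^T lambda = 0.
Primal feasibility: A x = b.

This gives the KKT block system:
  [ Q   A^T ] [ x     ]   [-c ]
  [ A    0  ] [ lambda ] = [ b ]

Solving the linear system:
  x*      = (0.2482, -0.3757, -0.2933)
  lambda* = (-1.8399)
  f(x*)   = 3.0468

x* = (0.2482, -0.3757, -0.2933), lambda* = (-1.8399)


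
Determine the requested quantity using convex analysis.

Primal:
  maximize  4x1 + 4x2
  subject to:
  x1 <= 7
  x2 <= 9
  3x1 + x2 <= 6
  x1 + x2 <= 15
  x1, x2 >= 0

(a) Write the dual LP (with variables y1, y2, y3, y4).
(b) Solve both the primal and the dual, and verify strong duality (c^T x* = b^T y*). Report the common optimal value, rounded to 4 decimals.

The standard primal-dual pair for 'max c^T x s.t. A x <= b, x >= 0' is:
  Dual:  min b^T y  s.t.  A^T y >= c,  y >= 0.

So the dual LP is:
  minimize  7y1 + 9y2 + 6y3 + 15y4
  subject to:
    y1 + 3y3 + y4 >= 4
    y2 + y3 + y4 >= 4
    y1, y2, y3, y4 >= 0

Solving the primal: x* = (0, 6).
  primal value c^T x* = 24.
Solving the dual: y* = (0, 0, 4, 0).
  dual value b^T y* = 24.
Strong duality: c^T x* = b^T y*. Confirmed.

24


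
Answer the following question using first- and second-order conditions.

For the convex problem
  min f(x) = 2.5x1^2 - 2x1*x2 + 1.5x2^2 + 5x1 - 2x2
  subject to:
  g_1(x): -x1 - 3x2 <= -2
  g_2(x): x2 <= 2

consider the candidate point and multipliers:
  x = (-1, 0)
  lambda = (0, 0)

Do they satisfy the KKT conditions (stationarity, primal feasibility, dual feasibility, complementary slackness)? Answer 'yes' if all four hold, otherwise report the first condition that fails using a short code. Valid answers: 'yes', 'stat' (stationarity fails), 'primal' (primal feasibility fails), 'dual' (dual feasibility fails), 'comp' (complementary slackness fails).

Gradient of f: grad f(x) = Q x + c = (0, 0)
Constraint values g_i(x) = a_i^T x - b_i:
  g_1((-1, 0)) = 3
  g_2((-1, 0)) = -2
Stationarity residual: grad f(x) + sum_i lambda_i a_i = (0, 0)
  -> stationarity OK
Primal feasibility (all g_i <= 0): FAILS
Dual feasibility (all lambda_i >= 0): OK
Complementary slackness (lambda_i * g_i(x) = 0 for all i): OK

Verdict: the first failing condition is primal_feasibility -> primal.

primal


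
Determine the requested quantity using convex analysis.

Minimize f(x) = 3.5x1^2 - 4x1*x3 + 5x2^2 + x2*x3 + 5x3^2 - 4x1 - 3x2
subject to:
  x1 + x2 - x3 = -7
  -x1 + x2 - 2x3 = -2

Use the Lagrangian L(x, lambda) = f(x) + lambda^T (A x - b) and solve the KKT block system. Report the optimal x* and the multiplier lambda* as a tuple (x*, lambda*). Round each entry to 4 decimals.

Form the Lagrangian:
  L(x, lambda) = (1/2) x^T Q x + c^T x + lambda^T (A x - b)
Stationarity (grad_x L = 0): Q x + c + A^T lambda = 0.
Primal feasibility: A x = b.

This gives the KKT block system:
  [ Q   A^T ] [ x     ]   [-c ]
  [ A    0  ] [ lambda ] = [ b ]

Solving the linear system:
  x*      = (-3.1758, -2.4727, 1.3515)
  lambda* = (29.0061, -2.6303)
  f(x*)   = 108.9515

x* = (-3.1758, -2.4727, 1.3515), lambda* = (29.0061, -2.6303)


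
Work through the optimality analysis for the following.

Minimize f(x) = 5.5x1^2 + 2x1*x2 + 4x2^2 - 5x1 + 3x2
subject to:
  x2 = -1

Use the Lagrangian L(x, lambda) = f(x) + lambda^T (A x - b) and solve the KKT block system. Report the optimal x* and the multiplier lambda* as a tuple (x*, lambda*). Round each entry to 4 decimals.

Form the Lagrangian:
  L(x, lambda) = (1/2) x^T Q x + c^T x + lambda^T (A x - b)
Stationarity (grad_x L = 0): Q x + c + A^T lambda = 0.
Primal feasibility: A x = b.

This gives the KKT block system:
  [ Q   A^T ] [ x     ]   [-c ]
  [ A    0  ] [ lambda ] = [ b ]

Solving the linear system:
  x*      = (0.6364, -1)
  lambda* = (3.7273)
  f(x*)   = -1.2273

x* = (0.6364, -1), lambda* = (3.7273)


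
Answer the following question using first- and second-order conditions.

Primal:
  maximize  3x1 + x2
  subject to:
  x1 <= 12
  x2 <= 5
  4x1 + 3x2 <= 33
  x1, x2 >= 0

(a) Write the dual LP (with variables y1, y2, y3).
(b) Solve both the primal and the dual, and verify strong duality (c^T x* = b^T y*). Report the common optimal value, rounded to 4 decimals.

The standard primal-dual pair for 'max c^T x s.t. A x <= b, x >= 0' is:
  Dual:  min b^T y  s.t.  A^T y >= c,  y >= 0.

So the dual LP is:
  minimize  12y1 + 5y2 + 33y3
  subject to:
    y1 + 4y3 >= 3
    y2 + 3y3 >= 1
    y1, y2, y3 >= 0

Solving the primal: x* = (8.25, 0).
  primal value c^T x* = 24.75.
Solving the dual: y* = (0, 0, 0.75).
  dual value b^T y* = 24.75.
Strong duality: c^T x* = b^T y*. Confirmed.

24.75


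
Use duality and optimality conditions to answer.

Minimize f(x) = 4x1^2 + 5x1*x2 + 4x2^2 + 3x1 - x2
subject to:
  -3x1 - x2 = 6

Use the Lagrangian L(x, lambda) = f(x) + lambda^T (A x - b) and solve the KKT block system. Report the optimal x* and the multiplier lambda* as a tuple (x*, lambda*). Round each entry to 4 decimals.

Form the Lagrangian:
  L(x, lambda) = (1/2) x^T Q x + c^T x + lambda^T (A x - b)
Stationarity (grad_x L = 0): Q x + c + A^T lambda = 0.
Primal feasibility: A x = b.

This gives the KKT block system:
  [ Q   A^T ] [ x     ]   [-c ]
  [ A    0  ] [ lambda ] = [ b ]

Solving the linear system:
  x*      = (-2.4, 1.2)
  lambda* = (-3.4)
  f(x*)   = 6

x* = (-2.4, 1.2), lambda* = (-3.4)


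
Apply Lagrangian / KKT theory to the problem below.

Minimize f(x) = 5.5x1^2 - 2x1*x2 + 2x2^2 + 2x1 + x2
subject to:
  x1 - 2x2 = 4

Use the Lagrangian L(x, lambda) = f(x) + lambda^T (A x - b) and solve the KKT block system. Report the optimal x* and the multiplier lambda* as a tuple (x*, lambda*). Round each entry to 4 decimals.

Form the Lagrangian:
  L(x, lambda) = (1/2) x^T Q x + c^T x + lambda^T (A x - b)
Stationarity (grad_x L = 0): Q x + c + A^T lambda = 0.
Primal feasibility: A x = b.

This gives the KKT block system:
  [ Q   A^T ] [ x     ]   [-c ]
  [ A    0  ] [ lambda ] = [ b ]

Solving the linear system:
  x*      = (-0.25, -2.125)
  lambda* = (-3.5)
  f(x*)   = 5.6875

x* = (-0.25, -2.125), lambda* = (-3.5)


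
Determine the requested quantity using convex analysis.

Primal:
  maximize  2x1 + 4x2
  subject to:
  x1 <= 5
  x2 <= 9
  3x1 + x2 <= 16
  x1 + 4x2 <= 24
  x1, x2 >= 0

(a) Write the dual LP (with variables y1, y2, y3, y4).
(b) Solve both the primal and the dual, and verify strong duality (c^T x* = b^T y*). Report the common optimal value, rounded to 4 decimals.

The standard primal-dual pair for 'max c^T x s.t. A x <= b, x >= 0' is:
  Dual:  min b^T y  s.t.  A^T y >= c,  y >= 0.

So the dual LP is:
  minimize  5y1 + 9y2 + 16y3 + 24y4
  subject to:
    y1 + 3y3 + y4 >= 2
    y2 + y3 + 4y4 >= 4
    y1, y2, y3, y4 >= 0

Solving the primal: x* = (3.6364, 5.0909).
  primal value c^T x* = 27.6364.
Solving the dual: y* = (0, 0, 0.3636, 0.9091).
  dual value b^T y* = 27.6364.
Strong duality: c^T x* = b^T y*. Confirmed.

27.6364


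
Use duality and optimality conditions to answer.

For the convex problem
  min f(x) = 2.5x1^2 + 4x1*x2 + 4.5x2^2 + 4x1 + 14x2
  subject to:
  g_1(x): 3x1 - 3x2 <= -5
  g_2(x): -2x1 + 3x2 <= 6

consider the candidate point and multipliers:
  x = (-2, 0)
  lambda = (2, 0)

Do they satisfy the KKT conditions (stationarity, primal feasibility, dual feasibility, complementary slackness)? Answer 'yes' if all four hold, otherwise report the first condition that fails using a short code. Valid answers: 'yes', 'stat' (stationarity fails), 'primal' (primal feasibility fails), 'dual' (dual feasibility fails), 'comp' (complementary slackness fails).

Gradient of f: grad f(x) = Q x + c = (-6, 6)
Constraint values g_i(x) = a_i^T x - b_i:
  g_1((-2, 0)) = -1
  g_2((-2, 0)) = -2
Stationarity residual: grad f(x) + sum_i lambda_i a_i = (0, 0)
  -> stationarity OK
Primal feasibility (all g_i <= 0): OK
Dual feasibility (all lambda_i >= 0): OK
Complementary slackness (lambda_i * g_i(x) = 0 for all i): FAILS

Verdict: the first failing condition is complementary_slackness -> comp.

comp


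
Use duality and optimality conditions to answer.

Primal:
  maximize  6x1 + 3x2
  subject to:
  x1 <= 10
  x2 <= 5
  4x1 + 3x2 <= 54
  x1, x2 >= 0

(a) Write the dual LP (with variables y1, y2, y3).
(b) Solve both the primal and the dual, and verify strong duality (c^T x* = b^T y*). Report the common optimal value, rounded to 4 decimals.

The standard primal-dual pair for 'max c^T x s.t. A x <= b, x >= 0' is:
  Dual:  min b^T y  s.t.  A^T y >= c,  y >= 0.

So the dual LP is:
  minimize  10y1 + 5y2 + 54y3
  subject to:
    y1 + 4y3 >= 6
    y2 + 3y3 >= 3
    y1, y2, y3 >= 0

Solving the primal: x* = (10, 4.6667).
  primal value c^T x* = 74.
Solving the dual: y* = (2, 0, 1).
  dual value b^T y* = 74.
Strong duality: c^T x* = b^T y*. Confirmed.

74


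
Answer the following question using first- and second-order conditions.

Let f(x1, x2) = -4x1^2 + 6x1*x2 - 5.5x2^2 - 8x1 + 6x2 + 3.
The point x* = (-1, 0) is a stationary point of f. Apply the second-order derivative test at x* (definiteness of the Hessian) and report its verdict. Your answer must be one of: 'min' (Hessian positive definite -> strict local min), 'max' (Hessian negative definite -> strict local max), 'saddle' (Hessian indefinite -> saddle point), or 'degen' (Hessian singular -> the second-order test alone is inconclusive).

Compute the Hessian H = grad^2 f:
  H = [[-8, 6], [6, -11]]
Verify stationarity: grad f(x*) = H x* + g = (0, 0).
Eigenvalues of H: -15.6847, -3.3153.
Both eigenvalues < 0, so H is negative definite -> x* is a strict local max.

max


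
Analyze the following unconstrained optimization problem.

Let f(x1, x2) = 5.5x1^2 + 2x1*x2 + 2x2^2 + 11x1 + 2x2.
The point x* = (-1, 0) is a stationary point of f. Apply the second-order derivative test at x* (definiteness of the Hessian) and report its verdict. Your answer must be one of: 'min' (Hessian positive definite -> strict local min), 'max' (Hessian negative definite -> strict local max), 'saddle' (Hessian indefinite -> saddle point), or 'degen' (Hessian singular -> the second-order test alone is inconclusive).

Compute the Hessian H = grad^2 f:
  H = [[11, 2], [2, 4]]
Verify stationarity: grad f(x*) = H x* + g = (0, 0).
Eigenvalues of H: 3.4689, 11.5311.
Both eigenvalues > 0, so H is positive definite -> x* is a strict local min.

min


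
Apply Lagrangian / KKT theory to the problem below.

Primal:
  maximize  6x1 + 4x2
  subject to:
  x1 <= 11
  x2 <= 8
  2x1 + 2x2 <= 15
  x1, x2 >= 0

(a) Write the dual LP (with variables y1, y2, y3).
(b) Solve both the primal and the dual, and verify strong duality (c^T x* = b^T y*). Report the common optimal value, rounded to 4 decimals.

The standard primal-dual pair for 'max c^T x s.t. A x <= b, x >= 0' is:
  Dual:  min b^T y  s.t.  A^T y >= c,  y >= 0.

So the dual LP is:
  minimize  11y1 + 8y2 + 15y3
  subject to:
    y1 + 2y3 >= 6
    y2 + 2y3 >= 4
    y1, y2, y3 >= 0

Solving the primal: x* = (7.5, 0).
  primal value c^T x* = 45.
Solving the dual: y* = (0, 0, 3).
  dual value b^T y* = 45.
Strong duality: c^T x* = b^T y*. Confirmed.

45


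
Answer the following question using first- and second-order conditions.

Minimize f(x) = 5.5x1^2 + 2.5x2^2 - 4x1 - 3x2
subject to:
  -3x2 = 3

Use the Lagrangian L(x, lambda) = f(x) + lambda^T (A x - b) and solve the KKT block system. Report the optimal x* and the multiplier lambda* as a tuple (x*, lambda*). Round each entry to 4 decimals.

Form the Lagrangian:
  L(x, lambda) = (1/2) x^T Q x + c^T x + lambda^T (A x - b)
Stationarity (grad_x L = 0): Q x + c + A^T lambda = 0.
Primal feasibility: A x = b.

This gives the KKT block system:
  [ Q   A^T ] [ x     ]   [-c ]
  [ A    0  ] [ lambda ] = [ b ]

Solving the linear system:
  x*      = (0.3636, -1)
  lambda* = (-2.6667)
  f(x*)   = 4.7727

x* = (0.3636, -1), lambda* = (-2.6667)


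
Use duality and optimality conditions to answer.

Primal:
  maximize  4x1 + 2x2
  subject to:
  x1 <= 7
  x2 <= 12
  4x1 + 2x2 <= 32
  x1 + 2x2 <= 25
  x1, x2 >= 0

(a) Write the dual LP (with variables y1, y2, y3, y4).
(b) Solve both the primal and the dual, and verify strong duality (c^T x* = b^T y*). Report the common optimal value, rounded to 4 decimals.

The standard primal-dual pair for 'max c^T x s.t. A x <= b, x >= 0' is:
  Dual:  min b^T y  s.t.  A^T y >= c,  y >= 0.

So the dual LP is:
  minimize  7y1 + 12y2 + 32y3 + 25y4
  subject to:
    y1 + 4y3 + y4 >= 4
    y2 + 2y3 + 2y4 >= 2
    y1, y2, y3, y4 >= 0

Solving the primal: x* = (2.3333, 11.3333).
  primal value c^T x* = 32.
Solving the dual: y* = (0, 0, 1, 0).
  dual value b^T y* = 32.
Strong duality: c^T x* = b^T y*. Confirmed.

32


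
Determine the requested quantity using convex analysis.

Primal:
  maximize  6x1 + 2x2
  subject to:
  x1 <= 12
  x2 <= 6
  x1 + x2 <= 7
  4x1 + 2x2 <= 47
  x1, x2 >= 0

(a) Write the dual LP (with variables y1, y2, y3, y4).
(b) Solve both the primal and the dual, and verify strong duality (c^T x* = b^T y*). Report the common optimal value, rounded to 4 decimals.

The standard primal-dual pair for 'max c^T x s.t. A x <= b, x >= 0' is:
  Dual:  min b^T y  s.t.  A^T y >= c,  y >= 0.

So the dual LP is:
  minimize  12y1 + 6y2 + 7y3 + 47y4
  subject to:
    y1 + y3 + 4y4 >= 6
    y2 + y3 + 2y4 >= 2
    y1, y2, y3, y4 >= 0

Solving the primal: x* = (7, 0).
  primal value c^T x* = 42.
Solving the dual: y* = (0, 0, 6, 0).
  dual value b^T y* = 42.
Strong duality: c^T x* = b^T y*. Confirmed.

42


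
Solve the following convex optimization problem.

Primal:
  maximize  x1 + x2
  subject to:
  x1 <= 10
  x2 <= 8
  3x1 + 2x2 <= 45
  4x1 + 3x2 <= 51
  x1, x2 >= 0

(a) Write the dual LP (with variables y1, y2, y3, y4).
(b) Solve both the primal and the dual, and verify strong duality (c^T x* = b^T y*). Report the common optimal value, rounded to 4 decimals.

The standard primal-dual pair for 'max c^T x s.t. A x <= b, x >= 0' is:
  Dual:  min b^T y  s.t.  A^T y >= c,  y >= 0.

So the dual LP is:
  minimize  10y1 + 8y2 + 45y3 + 51y4
  subject to:
    y1 + 3y3 + 4y4 >= 1
    y2 + 2y3 + 3y4 >= 1
    y1, y2, y3, y4 >= 0

Solving the primal: x* = (6.75, 8).
  primal value c^T x* = 14.75.
Solving the dual: y* = (0, 0.25, 0, 0.25).
  dual value b^T y* = 14.75.
Strong duality: c^T x* = b^T y*. Confirmed.

14.75


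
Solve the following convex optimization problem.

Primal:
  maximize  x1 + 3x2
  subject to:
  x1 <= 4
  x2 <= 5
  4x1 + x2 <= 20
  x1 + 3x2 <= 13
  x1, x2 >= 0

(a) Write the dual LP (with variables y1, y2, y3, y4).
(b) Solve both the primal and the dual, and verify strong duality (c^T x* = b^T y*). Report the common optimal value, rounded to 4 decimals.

The standard primal-dual pair for 'max c^T x s.t. A x <= b, x >= 0' is:
  Dual:  min b^T y  s.t.  A^T y >= c,  y >= 0.

So the dual LP is:
  minimize  4y1 + 5y2 + 20y3 + 13y4
  subject to:
    y1 + 4y3 + y4 >= 1
    y2 + y3 + 3y4 >= 3
    y1, y2, y3, y4 >= 0

Solving the primal: x* = (4, 3).
  primal value c^T x* = 13.
Solving the dual: y* = (0, 0, 0, 1).
  dual value b^T y* = 13.
Strong duality: c^T x* = b^T y*. Confirmed.

13
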